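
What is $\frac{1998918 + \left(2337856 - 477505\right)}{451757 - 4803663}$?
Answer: $- \frac{3859269}{4351906} \approx -0.8868$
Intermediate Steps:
$\frac{1998918 + \left(2337856 - 477505\right)}{451757 - 4803663} = \frac{1998918 + 1860351}{-4351906} = 3859269 \left(- \frac{1}{4351906}\right) = - \frac{3859269}{4351906}$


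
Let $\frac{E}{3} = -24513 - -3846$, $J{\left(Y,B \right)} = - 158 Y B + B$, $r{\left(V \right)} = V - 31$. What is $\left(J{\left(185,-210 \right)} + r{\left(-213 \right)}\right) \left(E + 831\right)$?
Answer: $-375452039820$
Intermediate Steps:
$r{\left(V \right)} = -31 + V$ ($r{\left(V \right)} = V - 31 = -31 + V$)
$J{\left(Y,B \right)} = B - 158 B Y$ ($J{\left(Y,B \right)} = - 158 B Y + B = B - 158 B Y$)
$E = -62001$ ($E = 3 \left(-24513 - -3846\right) = 3 \left(-24513 + 3846\right) = 3 \left(-20667\right) = -62001$)
$\left(J{\left(185,-210 \right)} + r{\left(-213 \right)}\right) \left(E + 831\right) = \left(- 210 \left(1 - 29230\right) - 244\right) \left(-62001 + 831\right) = \left(- 210 \left(1 - 29230\right) - 244\right) \left(-61170\right) = \left(\left(-210\right) \left(-29229\right) - 244\right) \left(-61170\right) = \left(6138090 - 244\right) \left(-61170\right) = 6137846 \left(-61170\right) = -375452039820$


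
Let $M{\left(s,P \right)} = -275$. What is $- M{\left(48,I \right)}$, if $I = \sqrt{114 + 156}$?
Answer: $275$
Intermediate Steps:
$I = 3 \sqrt{30}$ ($I = \sqrt{270} = 3 \sqrt{30} \approx 16.432$)
$- M{\left(48,I \right)} = \left(-1\right) \left(-275\right) = 275$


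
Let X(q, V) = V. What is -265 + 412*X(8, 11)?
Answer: 4267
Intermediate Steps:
-265 + 412*X(8, 11) = -265 + 412*11 = -265 + 4532 = 4267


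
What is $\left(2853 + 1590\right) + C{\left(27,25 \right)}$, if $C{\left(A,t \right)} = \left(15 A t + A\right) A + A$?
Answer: $278574$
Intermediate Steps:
$C{\left(A,t \right)} = A + A \left(A + 15 A t\right)$ ($C{\left(A,t \right)} = \left(15 A t + A\right) A + A = \left(A + 15 A t\right) A + A = A \left(A + 15 A t\right) + A = A + A \left(A + 15 A t\right)$)
$\left(2853 + 1590\right) + C{\left(27,25 \right)} = \left(2853 + 1590\right) + 27 \left(1 + 27 + 15 \cdot 27 \cdot 25\right) = 4443 + 27 \left(1 + 27 + 10125\right) = 4443 + 27 \cdot 10153 = 4443 + 274131 = 278574$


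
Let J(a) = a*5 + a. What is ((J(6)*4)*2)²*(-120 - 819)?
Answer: -77884416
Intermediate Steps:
J(a) = 6*a (J(a) = 5*a + a = 6*a)
((J(6)*4)*2)²*(-120 - 819) = (((6*6)*4)*2)²*(-120 - 819) = ((36*4)*2)²*(-939) = (144*2)²*(-939) = 288²*(-939) = 82944*(-939) = -77884416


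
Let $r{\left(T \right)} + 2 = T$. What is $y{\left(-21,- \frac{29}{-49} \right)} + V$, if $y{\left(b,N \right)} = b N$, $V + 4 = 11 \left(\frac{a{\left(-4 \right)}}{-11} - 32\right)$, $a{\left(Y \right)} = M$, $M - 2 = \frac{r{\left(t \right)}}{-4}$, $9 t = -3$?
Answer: $- \frac{31165}{84} \approx -371.01$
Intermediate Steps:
$t = - \frac{1}{3}$ ($t = \frac{1}{9} \left(-3\right) = - \frac{1}{3} \approx -0.33333$)
$r{\left(T \right)} = -2 + T$
$M = \frac{31}{12}$ ($M = 2 + \frac{-2 - \frac{1}{3}}{-4} = 2 - - \frac{7}{12} = 2 + \frac{7}{12} = \frac{31}{12} \approx 2.5833$)
$a{\left(Y \right)} = \frac{31}{12}$
$V = - \frac{4303}{12}$ ($V = -4 + 11 \left(\frac{31}{12 \left(-11\right)} - 32\right) = -4 + 11 \left(\frac{31}{12} \left(- \frac{1}{11}\right) - 32\right) = -4 + 11 \left(- \frac{31}{132} - 32\right) = -4 + 11 \left(- \frac{4255}{132}\right) = -4 - \frac{4255}{12} = - \frac{4303}{12} \approx -358.58$)
$y{\left(b,N \right)} = N b$
$y{\left(-21,- \frac{29}{-49} \right)} + V = - \frac{29}{-49} \left(-21\right) - \frac{4303}{12} = \left(-29\right) \left(- \frac{1}{49}\right) \left(-21\right) - \frac{4303}{12} = \frac{29}{49} \left(-21\right) - \frac{4303}{12} = - \frac{87}{7} - \frac{4303}{12} = - \frac{31165}{84}$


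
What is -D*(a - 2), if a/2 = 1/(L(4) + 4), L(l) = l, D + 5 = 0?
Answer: -35/4 ≈ -8.7500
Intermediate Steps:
D = -5 (D = -5 + 0 = -5)
a = 1/4 (a = 2/(4 + 4) = 2/8 = 2*(1/8) = 1/4 ≈ 0.25000)
-D*(a - 2) = -(-5)*(1/4 - 2) = -(-5)*(-7)/4 = -1*35/4 = -35/4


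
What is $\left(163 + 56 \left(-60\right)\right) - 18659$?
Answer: $-21856$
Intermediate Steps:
$\left(163 + 56 \left(-60\right)\right) - 18659 = \left(163 - 3360\right) - 18659 = -3197 - 18659 = -21856$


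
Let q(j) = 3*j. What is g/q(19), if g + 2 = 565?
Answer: 563/57 ≈ 9.8772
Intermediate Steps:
g = 563 (g = -2 + 565 = 563)
g/q(19) = 563/((3*19)) = 563/57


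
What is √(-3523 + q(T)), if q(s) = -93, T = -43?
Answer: 4*I*√226 ≈ 60.133*I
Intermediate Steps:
√(-3523 + q(T)) = √(-3523 - 93) = √(-3616) = 4*I*√226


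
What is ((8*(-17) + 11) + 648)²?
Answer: 273529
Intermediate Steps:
((8*(-17) + 11) + 648)² = ((-136 + 11) + 648)² = (-125 + 648)² = 523² = 273529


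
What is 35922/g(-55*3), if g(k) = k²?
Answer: 11974/9075 ≈ 1.3194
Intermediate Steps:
35922/g(-55*3) = 35922/((-55*3)²) = 35922/((-165)²) = 35922/27225 = 35922*(1/27225) = 11974/9075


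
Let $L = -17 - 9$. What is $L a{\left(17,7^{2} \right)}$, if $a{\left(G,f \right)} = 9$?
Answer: $-234$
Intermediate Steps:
$L = -26$ ($L = -17 - 9 = -26$)
$L a{\left(17,7^{2} \right)} = \left(-26\right) 9 = -234$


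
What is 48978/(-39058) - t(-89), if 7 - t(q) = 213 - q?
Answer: 5736566/19529 ≈ 293.75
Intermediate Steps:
t(q) = -206 + q (t(q) = 7 - (213 - q) = 7 + (-213 + q) = -206 + q)
48978/(-39058) - t(-89) = 48978/(-39058) - (-206 - 89) = 48978*(-1/39058) - 1*(-295) = -24489/19529 + 295 = 5736566/19529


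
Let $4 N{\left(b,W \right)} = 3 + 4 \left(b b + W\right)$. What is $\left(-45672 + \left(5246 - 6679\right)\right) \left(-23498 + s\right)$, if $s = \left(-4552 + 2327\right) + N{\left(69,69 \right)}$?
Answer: $\frac{3936517745}{4} \approx 9.8413 \cdot 10^{8}$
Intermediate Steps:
$N{\left(b,W \right)} = \frac{3}{4} + W + b^{2}$ ($N{\left(b,W \right)} = \frac{3 + 4 \left(b b + W\right)}{4} = \frac{3 + 4 \left(b^{2} + W\right)}{4} = \frac{3 + 4 \left(W + b^{2}\right)}{4} = \frac{3 + \left(4 W + 4 b^{2}\right)}{4} = \frac{3 + 4 W + 4 b^{2}}{4} = \frac{3}{4} + W + b^{2}$)
$s = \frac{10423}{4}$ ($s = \left(-4552 + 2327\right) + \left(\frac{3}{4} + 69 + 69^{2}\right) = -2225 + \left(\frac{3}{4} + 69 + 4761\right) = -2225 + \frac{19323}{4} = \frac{10423}{4} \approx 2605.8$)
$\left(-45672 + \left(5246 - 6679\right)\right) \left(-23498 + s\right) = \left(-45672 + \left(5246 - 6679\right)\right) \left(-23498 + \frac{10423}{4}\right) = \left(-45672 + \left(5246 - 6679\right)\right) \left(- \frac{83569}{4}\right) = \left(-45672 - 1433\right) \left(- \frac{83569}{4}\right) = \left(-47105\right) \left(- \frac{83569}{4}\right) = \frac{3936517745}{4}$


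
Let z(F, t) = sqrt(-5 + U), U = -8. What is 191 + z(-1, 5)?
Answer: 191 + I*sqrt(13) ≈ 191.0 + 3.6056*I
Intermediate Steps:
z(F, t) = I*sqrt(13) (z(F, t) = sqrt(-5 - 8) = sqrt(-13) = I*sqrt(13))
191 + z(-1, 5) = 191 + I*sqrt(13)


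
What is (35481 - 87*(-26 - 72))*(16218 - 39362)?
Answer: -1018498008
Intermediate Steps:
(35481 - 87*(-26 - 72))*(16218 - 39362) = (35481 - 87*(-98))*(-23144) = (35481 + 8526)*(-23144) = 44007*(-23144) = -1018498008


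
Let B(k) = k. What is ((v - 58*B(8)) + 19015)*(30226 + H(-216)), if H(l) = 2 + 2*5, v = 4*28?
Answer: 564331794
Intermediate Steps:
v = 112
H(l) = 12 (H(l) = 2 + 10 = 12)
((v - 58*B(8)) + 19015)*(30226 + H(-216)) = ((112 - 58*8) + 19015)*(30226 + 12) = ((112 - 464) + 19015)*30238 = (-352 + 19015)*30238 = 18663*30238 = 564331794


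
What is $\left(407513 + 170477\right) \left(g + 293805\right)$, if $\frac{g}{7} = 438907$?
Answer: $1945603350460$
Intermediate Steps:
$g = 3072349$ ($g = 7 \cdot 438907 = 3072349$)
$\left(407513 + 170477\right) \left(g + 293805\right) = \left(407513 + 170477\right) \left(3072349 + 293805\right) = 577990 \cdot 3366154 = 1945603350460$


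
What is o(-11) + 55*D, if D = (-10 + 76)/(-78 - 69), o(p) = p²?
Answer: 4719/49 ≈ 96.306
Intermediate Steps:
D = -22/49 (D = 66/(-147) = 66*(-1/147) = -22/49 ≈ -0.44898)
o(-11) + 55*D = (-11)² + 55*(-22/49) = 121 - 1210/49 = 4719/49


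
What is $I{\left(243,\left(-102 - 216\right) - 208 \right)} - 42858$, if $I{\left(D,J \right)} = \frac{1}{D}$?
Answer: $- \frac{10414493}{243} \approx -42858.0$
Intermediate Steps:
$I{\left(243,\left(-102 - 216\right) - 208 \right)} - 42858 = \frac{1}{243} - 42858 = - \frac{10414493}{243}$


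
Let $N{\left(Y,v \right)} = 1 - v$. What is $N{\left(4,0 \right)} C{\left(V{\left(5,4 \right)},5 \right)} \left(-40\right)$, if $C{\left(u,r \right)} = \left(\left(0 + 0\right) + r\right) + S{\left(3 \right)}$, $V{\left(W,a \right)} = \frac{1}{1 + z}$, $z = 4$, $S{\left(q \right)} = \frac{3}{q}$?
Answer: $-240$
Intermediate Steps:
$V{\left(W,a \right)} = \frac{1}{5}$ ($V{\left(W,a \right)} = \frac{1}{1 + 4} = \frac{1}{5}$)
$C{\left(u,r \right)} = 1 + r$ ($C{\left(u,r \right)} = \left(\left(0 + 0\right) + r\right) + \frac{3}{3} = \left(0 + r\right) + 3 \cdot \frac{1}{3} = r + 1 = 1 + r$)
$N{\left(4,0 \right)} C{\left(V{\left(5,4 \right)},5 \right)} \left(-40\right) = \left(1 - 0\right) \left(1 + 5\right) \left(-40\right) = \left(1 + 0\right) 6 \left(-40\right) = 1 \cdot 6 \left(-40\right) = 6 \left(-40\right) = -240$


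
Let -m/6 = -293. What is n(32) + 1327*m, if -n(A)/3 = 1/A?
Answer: 74651709/32 ≈ 2.3329e+6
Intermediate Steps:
n(A) = -3/A
m = 1758 (m = -6*(-293) = 1758)
n(32) + 1327*m = -3/32 + 1327*1758 = -3*1/32 + 2332866 = -3/32 + 2332866 = 74651709/32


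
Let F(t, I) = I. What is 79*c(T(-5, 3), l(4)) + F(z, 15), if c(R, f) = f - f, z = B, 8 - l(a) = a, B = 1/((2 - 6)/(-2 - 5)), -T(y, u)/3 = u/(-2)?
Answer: 15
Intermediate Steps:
T(y, u) = 3*u/2 (T(y, u) = -3*u/(-2) = -3*u*(-1)/2 = -(-3)*u/2 = 3*u/2)
B = 7/4 (B = 1/(-4/(-7)) = 1/(-4*(-1/7)) = 1/(4/7) = 7/4 ≈ 1.7500)
l(a) = 8 - a
z = 7/4 ≈ 1.7500
c(R, f) = 0
79*c(T(-5, 3), l(4)) + F(z, 15) = 79*0 + 15 = 0 + 15 = 15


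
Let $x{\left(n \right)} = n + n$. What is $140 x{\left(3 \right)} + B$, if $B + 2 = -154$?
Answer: $684$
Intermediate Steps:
$x{\left(n \right)} = 2 n$
$B = -156$ ($B = -2 - 154 = -156$)
$140 x{\left(3 \right)} + B = 140 \cdot 2 \cdot 3 - 156 = 140 \cdot 6 - 156 = 840 - 156 = 684$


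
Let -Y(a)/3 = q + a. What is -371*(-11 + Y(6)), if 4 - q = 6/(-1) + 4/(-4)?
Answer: 23002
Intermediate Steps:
q = 11 (q = 4 - (6/(-1) + 4/(-4)) = 4 - (6*(-1) + 4*(-1/4)) = 4 - (-6 - 1) = 4 - 1*(-7) = 4 + 7 = 11)
Y(a) = -33 - 3*a (Y(a) = -3*(11 + a) = -33 - 3*a)
-371*(-11 + Y(6)) = -371*(-11 + (-33 - 3*6)) = -371*(-11 + (-33 - 18)) = -371*(-11 - 51) = -371*(-62) = 23002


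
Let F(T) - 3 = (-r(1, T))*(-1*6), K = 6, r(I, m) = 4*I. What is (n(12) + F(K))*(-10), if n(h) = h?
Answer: -390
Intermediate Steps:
F(T) = 27 (F(T) = 3 + (-4)*(-1*6) = 3 - 1*4*(-6) = 3 - 4*(-6) = 3 + 24 = 27)
(n(12) + F(K))*(-10) = (12 + 27)*(-10) = 39*(-10) = -390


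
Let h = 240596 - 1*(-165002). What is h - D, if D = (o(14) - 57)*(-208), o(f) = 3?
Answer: 394366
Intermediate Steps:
D = 11232 (D = (3 - 57)*(-208) = -54*(-208) = 11232)
h = 405598 (h = 240596 + 165002 = 405598)
h - D = 405598 - 1*11232 = 405598 - 11232 = 394366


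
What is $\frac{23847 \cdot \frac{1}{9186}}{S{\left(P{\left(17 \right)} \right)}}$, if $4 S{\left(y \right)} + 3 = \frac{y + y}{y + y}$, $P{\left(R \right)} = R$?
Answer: $- \frac{7949}{1531} \approx -5.192$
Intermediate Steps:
$S{\left(y \right)} = - \frac{1}{2}$ ($S{\left(y \right)} = - \frac{3}{4} + \frac{\left(y + y\right) \frac{1}{y + y}}{4} = - \frac{3}{4} + \frac{2 y \frac{1}{2 y}}{4} = - \frac{3}{4} + \frac{1}{4} \cdot 1 = - \frac{3}{4} + \frac{1}{4} = - \frac{1}{2}$)
$\frac{23847 \cdot \frac{1}{9186}}{S{\left(P{\left(17 \right)} \right)}} = \frac{23847 \cdot \frac{1}{9186}}{- \frac{1}{2}} = 23847 \cdot \frac{1}{9186} \left(-2\right) = \frac{7949}{3062} \left(-2\right) = - \frac{7949}{1531}$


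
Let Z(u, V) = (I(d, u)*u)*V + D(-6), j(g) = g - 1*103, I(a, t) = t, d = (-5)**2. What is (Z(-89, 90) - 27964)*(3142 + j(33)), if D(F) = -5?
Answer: 2104077312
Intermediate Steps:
d = 25
j(g) = -103 + g (j(g) = g - 103 = -103 + g)
Z(u, V) = -5 + V*u**2 (Z(u, V) = (u*u)*V - 5 = u**2*V - 5 = V*u**2 - 5 = -5 + V*u**2)
(Z(-89, 90) - 27964)*(3142 + j(33)) = ((-5 + 90*(-89)**2) - 27964)*(3142 + (-103 + 33)) = ((-5 + 90*7921) - 27964)*(3142 - 70) = ((-5 + 712890) - 27964)*3072 = (712885 - 27964)*3072 = 684921*3072 = 2104077312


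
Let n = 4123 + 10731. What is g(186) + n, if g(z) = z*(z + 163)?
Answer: 79768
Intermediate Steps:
g(z) = z*(163 + z)
n = 14854
g(186) + n = 186*(163 + 186) + 14854 = 186*349 + 14854 = 64914 + 14854 = 79768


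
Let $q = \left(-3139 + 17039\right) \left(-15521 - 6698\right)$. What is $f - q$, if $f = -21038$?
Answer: $308823062$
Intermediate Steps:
$q = -308844100$ ($q = 13900 \left(-22219\right) = -308844100$)
$f - q = -21038 - -308844100 = -21038 + 308844100 = 308823062$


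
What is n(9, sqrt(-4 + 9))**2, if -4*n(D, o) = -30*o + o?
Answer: 4205/16 ≈ 262.81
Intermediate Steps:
n(D, o) = 29*o/4 (n(D, o) = -(-30*o + o)/4 = -(-29)*o/4 = 29*o/4)
n(9, sqrt(-4 + 9))**2 = (29*sqrt(-4 + 9)/4)**2 = (29*sqrt(5)/4)**2 = 4205/16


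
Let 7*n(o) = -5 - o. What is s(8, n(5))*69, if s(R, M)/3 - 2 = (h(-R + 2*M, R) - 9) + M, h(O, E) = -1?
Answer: -13662/7 ≈ -1951.7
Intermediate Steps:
n(o) = -5/7 - o/7 (n(o) = (-5 - o)/7 = -5/7 - o/7)
s(R, M) = -24 + 3*M (s(R, M) = 6 + 3*((-1 - 9) + M) = 6 + 3*(-10 + M) = 6 + (-30 + 3*M) = -24 + 3*M)
s(8, n(5))*69 = (-24 + 3*(-5/7 - 1/7*5))*69 = (-24 + 3*(-5/7 - 5/7))*69 = (-24 + 3*(-10/7))*69 = (-24 - 30/7)*69 = -198/7*69 = -13662/7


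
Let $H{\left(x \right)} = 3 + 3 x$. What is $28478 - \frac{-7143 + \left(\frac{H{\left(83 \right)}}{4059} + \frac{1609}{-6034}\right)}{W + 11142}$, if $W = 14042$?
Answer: $\frac{1951732839881437}{68534075456} \approx 28478.0$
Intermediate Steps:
$28478 - \frac{-7143 + \left(\frac{H{\left(83 \right)}}{4059} + \frac{1609}{-6034}\right)}{W + 11142} = 28478 - \frac{-7143 + \left(\frac{3 + 3 \cdot 83}{4059} + \frac{1609}{-6034}\right)}{14042 + 11142} = 28478 - \frac{-7143 + \left(\left(3 + 249\right) \frac{1}{4059} + 1609 \left(- \frac{1}{6034}\right)\right)}{25184} = 28478 - \left(-7143 + \left(252 \cdot \frac{1}{4059} - \frac{1609}{6034}\right)\right) \frac{1}{25184} = 28478 - \left(-7143 + \left(\frac{28}{451} - \frac{1609}{6034}\right)\right) \frac{1}{25184} = 28478 - \left(-7143 - \frac{556707}{2721334}\right) \frac{1}{25184} = 28478 - \left(- \frac{19439045469}{2721334}\right) \frac{1}{25184} = 28478 - - \frac{19439045469}{68534075456} = 28478 + \frac{19439045469}{68534075456} = \frac{1951732839881437}{68534075456}$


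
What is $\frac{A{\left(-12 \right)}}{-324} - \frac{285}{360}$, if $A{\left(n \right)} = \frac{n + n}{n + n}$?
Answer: $- \frac{515}{648} \approx -0.79475$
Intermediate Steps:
$A{\left(n \right)} = 1$ ($A{\left(n \right)} = \frac{2 n}{2 n} = 2 n \frac{1}{2 n} = 1$)
$\frac{A{\left(-12 \right)}}{-324} - \frac{285}{360} = 1 \frac{1}{-324} - \frac{285}{360} = 1 \left(- \frac{1}{324}\right) - \frac{19}{24} = - \frac{1}{324} - \frac{19}{24} = - \frac{515}{648}$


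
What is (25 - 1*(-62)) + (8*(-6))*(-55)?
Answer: 2727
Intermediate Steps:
(25 - 1*(-62)) + (8*(-6))*(-55) = (25 + 62) - 48*(-55) = 87 + 2640 = 2727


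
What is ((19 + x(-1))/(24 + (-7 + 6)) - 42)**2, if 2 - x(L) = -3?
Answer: 887364/529 ≈ 1677.4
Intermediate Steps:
x(L) = 5 (x(L) = 2 - 1*(-3) = 2 + 3 = 5)
((19 + x(-1))/(24 + (-7 + 6)) - 42)**2 = ((19 + 5)/(24 + (-7 + 6)) - 42)**2 = (24/(24 - 1) - 42)**2 = (24/23 - 42)**2 = (-942/23)**2 = 887364/529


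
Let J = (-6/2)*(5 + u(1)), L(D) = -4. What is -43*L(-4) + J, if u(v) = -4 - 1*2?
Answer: 175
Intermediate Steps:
u(v) = -6 (u(v) = -4 - 2 = -6)
J = 3 (J = (-6/2)*(5 - 6) = -6*1/2*(-1) = -3*(-1) = 3)
-43*L(-4) + J = -43*(-4) + 3 = 172 + 3 = 175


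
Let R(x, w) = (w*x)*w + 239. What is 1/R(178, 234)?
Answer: 1/9746807 ≈ 1.0260e-7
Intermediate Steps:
R(x, w) = 239 + x*w² (R(x, w) = x*w² + 239 = 239 + x*w²)
1/R(178, 234) = 1/(239 + 178*234²) = 1/(239 + 178*54756) = 1/(239 + 9746568) = 1/9746807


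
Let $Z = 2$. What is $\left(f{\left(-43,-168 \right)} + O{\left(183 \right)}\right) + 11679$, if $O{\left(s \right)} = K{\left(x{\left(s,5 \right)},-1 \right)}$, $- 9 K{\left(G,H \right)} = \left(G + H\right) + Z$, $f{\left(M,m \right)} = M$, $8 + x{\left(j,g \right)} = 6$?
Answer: $\frac{104725}{9} \approx 11636.0$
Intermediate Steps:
$x{\left(j,g \right)} = -2$ ($x{\left(j,g \right)} = -8 + 6 = -2$)
$K{\left(G,H \right)} = - \frac{2}{9} - \frac{G}{9} - \frac{H}{9}$ ($K{\left(G,H \right)} = - \frac{\left(G + H\right) + 2}{9} = - \frac{2 + G + H}{9} = - \frac{2}{9} - \frac{G}{9} - \frac{H}{9}$)
$O{\left(s \right)} = \frac{1}{9}$ ($O{\left(s \right)} = - \frac{2}{9} - - \frac{2}{9} - - \frac{1}{9} = - \frac{2}{9} + \frac{2}{9} + \frac{1}{9} = \frac{1}{9}$)
$\left(f{\left(-43,-168 \right)} + O{\left(183 \right)}\right) + 11679 = \left(-43 + \frac{1}{9}\right) + 11679 = - \frac{386}{9} + 11679 = \frac{104725}{9}$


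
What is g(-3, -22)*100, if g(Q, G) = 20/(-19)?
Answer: -2000/19 ≈ -105.26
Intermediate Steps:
g(Q, G) = -20/19 (g(Q, G) = 20*(-1/19) = -20/19)
g(-3, -22)*100 = -20/19*100 = -2000/19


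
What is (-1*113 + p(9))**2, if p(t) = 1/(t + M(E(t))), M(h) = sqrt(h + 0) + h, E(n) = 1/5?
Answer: 56793086094/4456321 + 2383130*sqrt(5)/4456321 ≈ 12746.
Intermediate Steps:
E(n) = 1/5 (E(n) = 1*(1/5) = 1/5)
M(h) = h + sqrt(h) (M(h) = sqrt(h) + h = h + sqrt(h))
p(t) = 1/(1/5 + t + sqrt(5)/5) (p(t) = 1/(t + (1/5 + sqrt(1/5))) = 1/(t + (1/5 + sqrt(5)/5)) = 1/(1/5 + t + sqrt(5)/5))
(-1*113 + p(9))**2 = (-1*113 + 5/(1 + sqrt(5) + 5*9))**2 = (-113 + 5/(1 + sqrt(5) + 45))**2 = (-113 + 5/(46 + sqrt(5)))**2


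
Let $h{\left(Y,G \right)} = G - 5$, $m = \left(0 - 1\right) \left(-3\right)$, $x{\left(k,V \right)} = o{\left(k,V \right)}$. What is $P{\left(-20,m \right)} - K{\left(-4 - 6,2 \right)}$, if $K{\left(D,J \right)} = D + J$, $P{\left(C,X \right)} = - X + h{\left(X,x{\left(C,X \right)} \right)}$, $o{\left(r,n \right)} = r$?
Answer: $-20$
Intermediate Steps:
$x{\left(k,V \right)} = k$
$m = 3$ ($m = \left(-1\right) \left(-3\right) = 3$)
$h{\left(Y,G \right)} = -5 + G$ ($h{\left(Y,G \right)} = G - 5 = -5 + G$)
$P{\left(C,X \right)} = -5 + C - X$ ($P{\left(C,X \right)} = - X + \left(-5 + C\right) = -5 + C - X$)
$P{\left(-20,m \right)} - K{\left(-4 - 6,2 \right)} = \left(-5 - 20 - 3\right) - \left(\left(-4 - 6\right) + 2\right) = -28 - \left(-10 + 2\right) = -28 - -8 = -28 + 8 = -20$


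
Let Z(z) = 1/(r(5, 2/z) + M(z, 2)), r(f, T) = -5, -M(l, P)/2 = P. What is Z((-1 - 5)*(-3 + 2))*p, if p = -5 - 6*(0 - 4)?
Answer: -19/9 ≈ -2.1111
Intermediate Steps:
M(l, P) = -2*P
Z(z) = -1/9 (Z(z) = 1/(-5 - 2*2) = 1/(-5 - 4) = 1/(-9) = -1/9)
p = 19 (p = -5 - 6*(-4) = -5 - 1*(-24) = -5 + 24 = 19)
Z((-1 - 5)*(-3 + 2))*p = -1/9*19 = -19/9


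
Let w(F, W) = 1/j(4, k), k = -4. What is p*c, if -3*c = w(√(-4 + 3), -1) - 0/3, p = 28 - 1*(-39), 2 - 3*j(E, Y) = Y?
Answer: -67/6 ≈ -11.167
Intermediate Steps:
j(E, Y) = ⅔ - Y/3
w(F, W) = ½ (w(F, W) = 1/(⅔ - ⅓*(-4)) = 1/(⅔ + 4/3) = 1/2 = ½)
p = 67 (p = 28 + 39 = 67)
c = -⅙ (c = -(½ - 0/3)/3 = -(½ - 1*0)/3 = -(½ + 0)/3 = -⅓*½ = -⅙ ≈ -0.16667)
p*c = 67*(-⅙) = -67/6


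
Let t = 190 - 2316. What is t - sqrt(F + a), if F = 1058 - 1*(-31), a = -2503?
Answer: -2126 - I*sqrt(1414) ≈ -2126.0 - 37.603*I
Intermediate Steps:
F = 1089 (F = 1058 + 31 = 1089)
t = -2126
t - sqrt(F + a) = -2126 - sqrt(1089 - 2503) = -2126 - sqrt(-1414) = -2126 - I*sqrt(1414)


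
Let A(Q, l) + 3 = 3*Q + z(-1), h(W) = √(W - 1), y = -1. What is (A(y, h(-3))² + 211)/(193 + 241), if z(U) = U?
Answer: 130/217 ≈ 0.59908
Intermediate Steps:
h(W) = √(-1 + W)
A(Q, l) = -4 + 3*Q (A(Q, l) = -3 + (3*Q - 1) = -3 + (-1 + 3*Q) = -4 + 3*Q)
(A(y, h(-3))² + 211)/(193 + 241) = ((-4 + 3*(-1))² + 211)/(193 + 241) = ((-4 - 3)² + 211)/434 = ((-7)² + 211)*(1/434) = (49 + 211)*(1/434) = 260*(1/434) = 130/217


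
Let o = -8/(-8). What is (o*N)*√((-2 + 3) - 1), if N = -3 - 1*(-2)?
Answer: 0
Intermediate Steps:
N = -1 (N = -3 + 2 = -1)
o = 1 (o = -8*(-⅛) = 1)
(o*N)*√((-2 + 3) - 1) = (1*(-1))*√((-2 + 3) - 1) = -√(1 - 1) = -√0 = -1*0 = 0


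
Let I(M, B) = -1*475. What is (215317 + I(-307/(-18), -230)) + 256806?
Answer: 471648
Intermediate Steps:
I(M, B) = -475
(215317 + I(-307/(-18), -230)) + 256806 = (215317 - 475) + 256806 = 214842 + 256806 = 471648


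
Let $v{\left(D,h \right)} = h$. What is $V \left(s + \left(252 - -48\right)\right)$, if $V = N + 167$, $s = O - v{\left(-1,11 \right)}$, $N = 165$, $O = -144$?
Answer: $48140$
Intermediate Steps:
$s = -155$ ($s = -144 - 11 = -155$)
$V = 332$ ($V = 165 + 167 = 332$)
$V \left(s + \left(252 - -48\right)\right) = 332 \left(-155 + \left(252 - -48\right)\right) = 332 \left(-155 + \left(252 + 48\right)\right) = 332 \left(-155 + 300\right) = 332 \cdot 145 = 48140$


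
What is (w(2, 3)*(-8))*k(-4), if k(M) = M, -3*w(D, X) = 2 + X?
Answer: -160/3 ≈ -53.333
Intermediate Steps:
w(D, X) = -2/3 - X/3 (w(D, X) = -(2 + X)/3 = -2/3 - X/3)
(w(2, 3)*(-8))*k(-4) = ((-2/3 - 1/3*3)*(-8))*(-4) = ((-2/3 - 1)*(-8))*(-4) = -5/3*(-8)*(-4) = (40/3)*(-4) = -160/3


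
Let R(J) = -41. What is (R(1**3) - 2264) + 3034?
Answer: 729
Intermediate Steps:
(R(1**3) - 2264) + 3034 = (-41 - 2264) + 3034 = -2305 + 3034 = 729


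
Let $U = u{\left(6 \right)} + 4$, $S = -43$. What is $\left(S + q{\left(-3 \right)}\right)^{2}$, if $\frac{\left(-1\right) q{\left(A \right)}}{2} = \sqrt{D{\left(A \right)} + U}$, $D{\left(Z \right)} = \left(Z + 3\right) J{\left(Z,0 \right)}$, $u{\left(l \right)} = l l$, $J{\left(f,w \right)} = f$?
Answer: $2009 + 344 \sqrt{10} \approx 3096.8$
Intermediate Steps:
$u{\left(l \right)} = l^{2}$
$D{\left(Z \right)} = Z \left(3 + Z\right)$ ($D{\left(Z \right)} = \left(Z + 3\right) Z = \left(3 + Z\right) Z = Z \left(3 + Z\right)$)
$U = 40$ ($U = 6^{2} + 4 = 36 + 4 = 40$)
$q{\left(A \right)} = - 2 \sqrt{40 + A \left(3 + A\right)}$ ($q{\left(A \right)} = - 2 \sqrt{A \left(3 + A\right) + 40} = - 2 \sqrt{40 + A \left(3 + A\right)}$)
$\left(S + q{\left(-3 \right)}\right)^{2} = \left(-43 - 2 \sqrt{40 - 3 \left(3 - 3\right)}\right)^{2} = \left(-43 - 2 \sqrt{40 - 0}\right)^{2} = \left(-43 - 2 \sqrt{40 + 0}\right)^{2} = \left(-43 - 2 \sqrt{40}\right)^{2} = \left(-43 - 2 \cdot 2 \sqrt{10}\right)^{2} = \left(-43 - 4 \sqrt{10}\right)^{2}$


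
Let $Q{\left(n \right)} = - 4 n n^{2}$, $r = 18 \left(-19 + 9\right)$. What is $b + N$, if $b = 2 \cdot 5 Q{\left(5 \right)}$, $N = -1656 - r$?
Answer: $-6476$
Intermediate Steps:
$r = -180$ ($r = 18 \left(-10\right) = -180$)
$Q{\left(n \right)} = - 4 n^{3}$
$N = -1476$ ($N = -1656 - -180 = -1656 + 180 = -1476$)
$b = -5000$ ($b = 2 \cdot 5 \left(- 4 \cdot 5^{3}\right) = 10 \left(\left(-4\right) 125\right) = 10 \left(-500\right) = -5000$)
$b + N = -5000 - 1476 = -6476$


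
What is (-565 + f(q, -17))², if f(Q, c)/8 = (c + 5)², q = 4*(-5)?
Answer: 344569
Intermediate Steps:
q = -20
f(Q, c) = 8*(5 + c)² (f(Q, c) = 8*(c + 5)² = 8*(5 + c)²)
(-565 + f(q, -17))² = (-565 + 8*(5 - 17)²)² = (-565 + 8*(-12)²)² = (-565 + 8*144)² = (-565 + 1152)² = 587² = 344569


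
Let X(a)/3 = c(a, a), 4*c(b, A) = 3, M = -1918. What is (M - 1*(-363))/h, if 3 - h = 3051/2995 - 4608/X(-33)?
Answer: -4657225/6139694 ≈ -0.75854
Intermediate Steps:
c(b, A) = ¾ (c(b, A) = (¼)*3 = ¾)
X(a) = 9/4 (X(a) = 3*(¾) = 9/4)
h = 6139694/2995 (h = 3 - (3051/2995 - 4608/9/4) = 3 - (3051*(1/2995) - 4608*4/9) = 3 - (3051/2995 - 2048) = 3 - 1*(-6130709/2995) = 3 + 6130709/2995 = 6139694/2995 ≈ 2050.0)
(M - 1*(-363))/h = (-1918 - 1*(-363))/(6139694/2995) = (-1918 + 363)*(2995/6139694) = -1555*2995/6139694 = -4657225/6139694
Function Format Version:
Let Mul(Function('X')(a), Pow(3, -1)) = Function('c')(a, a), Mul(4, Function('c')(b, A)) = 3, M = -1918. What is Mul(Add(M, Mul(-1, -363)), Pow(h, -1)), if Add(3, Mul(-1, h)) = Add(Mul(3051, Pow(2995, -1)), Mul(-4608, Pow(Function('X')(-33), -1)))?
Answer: Rational(-4657225, 6139694) ≈ -0.75854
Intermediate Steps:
Function('c')(b, A) = Rational(3, 4) (Function('c')(b, A) = Mul(Rational(1, 4), 3) = Rational(3, 4))
Function('X')(a) = Rational(9, 4) (Function('X')(a) = Mul(3, Rational(3, 4)) = Rational(9, 4))
h = Rational(6139694, 2995) (h = Add(3, Mul(-1, Add(Mul(3051, Pow(2995, -1)), Mul(-4608, Pow(Rational(9, 4), -1))))) = Add(3, Mul(-1, Add(Mul(3051, Rational(1, 2995)), Mul(-4608, Rational(4, 9))))) = Add(3, Mul(-1, Add(Rational(3051, 2995), -2048))) = Add(3, Mul(-1, Rational(-6130709, 2995))) = Add(3, Rational(6130709, 2995)) = Rational(6139694, 2995) ≈ 2050.0)
Mul(Add(M, Mul(-1, -363)), Pow(h, -1)) = Mul(Add(-1918, Mul(-1, -363)), Pow(Rational(6139694, 2995), -1)) = Mul(Add(-1918, 363), Rational(2995, 6139694)) = Mul(-1555, Rational(2995, 6139694)) = Rational(-4657225, 6139694)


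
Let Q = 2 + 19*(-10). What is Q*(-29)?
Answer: 5452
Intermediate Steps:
Q = -188 (Q = 2 - 190 = -188)
Q*(-29) = -188*(-29) = 5452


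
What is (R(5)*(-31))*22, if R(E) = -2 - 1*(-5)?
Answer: -2046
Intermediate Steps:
R(E) = 3 (R(E) = -2 + 5 = 3)
(R(5)*(-31))*22 = (3*(-31))*22 = -93*22 = -2046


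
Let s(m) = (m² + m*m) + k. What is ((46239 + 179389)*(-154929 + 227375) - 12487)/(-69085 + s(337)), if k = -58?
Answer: 16345833601/157995 ≈ 1.0346e+5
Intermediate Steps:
s(m) = -58 + 2*m² (s(m) = (m² + m*m) - 58 = (m² + m²) - 58 = 2*m² - 58 = -58 + 2*m²)
((46239 + 179389)*(-154929 + 227375) - 12487)/(-69085 + s(337)) = ((46239 + 179389)*(-154929 + 227375) - 12487)/(-69085 + (-58 + 2*337²)) = (225628*72446 - 12487)/(-69085 + (-58 + 2*113569)) = (16345846088 - 12487)/(-69085 + (-58 + 227138)) = 16345833601/(-69085 + 227080) = 16345833601/157995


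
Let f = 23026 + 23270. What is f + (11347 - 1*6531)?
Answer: 51112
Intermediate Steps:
f = 46296
f + (11347 - 1*6531) = 46296 + (11347 - 1*6531) = 46296 + (11347 - 6531) = 46296 + 4816 = 51112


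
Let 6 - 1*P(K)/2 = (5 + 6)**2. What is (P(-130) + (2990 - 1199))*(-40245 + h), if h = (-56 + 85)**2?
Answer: -61509644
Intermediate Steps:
P(K) = -230 (P(K) = 12 - 2*(5 + 6)**2 = 12 - 2*11**2 = 12 - 2*121 = 12 - 242 = -230)
h = 841 (h = 29**2 = 841)
(P(-130) + (2990 - 1199))*(-40245 + h) = (-230 + (2990 - 1199))*(-40245 + 841) = (-230 + 1791)*(-39404) = 1561*(-39404) = -61509644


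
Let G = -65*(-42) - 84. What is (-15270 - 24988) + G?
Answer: -37612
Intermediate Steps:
G = 2646 (G = 2730 - 84 = 2646)
(-15270 - 24988) + G = (-15270 - 24988) + 2646 = -40258 + 2646 = -37612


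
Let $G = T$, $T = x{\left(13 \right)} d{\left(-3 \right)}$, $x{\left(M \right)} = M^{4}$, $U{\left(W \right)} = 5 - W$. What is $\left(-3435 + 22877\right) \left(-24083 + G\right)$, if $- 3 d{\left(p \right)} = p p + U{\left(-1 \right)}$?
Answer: $-3244636496$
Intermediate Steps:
$d{\left(p \right)} = -2 - \frac{p^{2}}{3}$ ($d{\left(p \right)} = - \frac{p p + \left(5 - -1\right)}{3} = - \frac{p^{2} + \left(5 + 1\right)}{3} = - \frac{p^{2} + 6}{3} = - \frac{6 + p^{2}}{3} = -2 - \frac{p^{2}}{3}$)
$T = -142805$ ($T = 13^{4} \left(-2 - \frac{\left(-3\right)^{2}}{3}\right) = 28561 \left(-2 - 3\right) = 28561 \left(-5\right) = -142805$)
$G = -142805$
$\left(-3435 + 22877\right) \left(-24083 + G\right) = \left(-3435 + 22877\right) \left(-24083 - 142805\right) = 19442 \left(-166888\right) = -3244636496$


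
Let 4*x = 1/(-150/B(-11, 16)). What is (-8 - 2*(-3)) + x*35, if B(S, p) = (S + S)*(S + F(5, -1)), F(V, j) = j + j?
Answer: -1121/60 ≈ -18.683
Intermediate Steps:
F(V, j) = 2*j
B(S, p) = 2*S*(-2 + S) (B(S, p) = (S + S)*(S + 2*(-1)) = (2*S)*(S - 2) = (2*S)*(-2 + S) = 2*S*(-2 + S))
x = -143/300 (x = 1/(4*((-150*(-1/(22*(-2 - 11)))))) = 1/(4*((-150/(2*(-11)*(-13))))) = 1/(4*((-150/286))) = 1/(4*((-150*1/286))) = 1/(4*(-75/143)) = (¼)*(-143/75) = -143/300 ≈ -0.47667)
(-8 - 2*(-3)) + x*35 = (-8 - 2*(-3)) - 143/300*35 = (-8 + 6) - 1001/60 = -2 - 1001/60 = -1121/60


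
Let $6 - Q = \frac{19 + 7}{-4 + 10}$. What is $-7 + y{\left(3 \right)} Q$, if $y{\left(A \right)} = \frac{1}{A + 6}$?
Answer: $- \frac{184}{27} \approx -6.8148$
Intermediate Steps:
$y{\left(A \right)} = \frac{1}{6 + A}$
$Q = \frac{5}{3}$ ($Q = 6 - \frac{19 + 7}{-4 + 10} = 6 - \frac{26}{6} = 6 - 26 \cdot \frac{1}{6} = 6 - \frac{13}{3} = \frac{5}{3} \approx 1.6667$)
$-7 + y{\left(3 \right)} Q = -7 + \frac{1}{6 + 3} \cdot \frac{5}{3} = -7 + \frac{1}{9} \cdot \frac{5}{3} = -7 + \frac{5}{27} = - \frac{184}{27}$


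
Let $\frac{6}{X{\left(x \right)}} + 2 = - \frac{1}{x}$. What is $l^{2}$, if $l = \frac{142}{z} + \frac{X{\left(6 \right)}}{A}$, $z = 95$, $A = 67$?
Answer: $\frac{14462948644}{6846735025} \approx 2.1124$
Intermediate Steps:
$X{\left(x \right)} = \frac{6}{-2 - \frac{1}{x}}$
$l = \frac{120262}{82745}$ ($l = \frac{142}{95} + \frac{\left(-6\right) 6 \frac{1}{1 + 2 \cdot 6}}{67} = 142 \cdot \frac{1}{95} + \left(-6\right) 6 \frac{1}{1 + 12} \cdot \frac{1}{67} = \frac{142}{95} + \left(-6\right) 6 \cdot \frac{1}{13} \cdot \frac{1}{67} = \frac{142}{95} - \frac{36}{871} = \frac{120262}{82745} \approx 1.4534$)
$l^{2} = \left(\frac{120262}{82745}\right)^{2} = \frac{14462948644}{6846735025}$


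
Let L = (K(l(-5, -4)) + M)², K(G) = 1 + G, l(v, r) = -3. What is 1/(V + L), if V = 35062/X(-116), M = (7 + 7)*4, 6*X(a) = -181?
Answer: 181/317424 ≈ 0.00057022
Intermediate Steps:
X(a) = -181/6 (X(a) = (⅙)*(-181) = -181/6)
M = 56 (M = 14*4 = 56)
V = -210372/181 (V = 35062/(-181/6) = 35062*(-6/181) = -210372/181 ≈ -1162.3)
L = 2916 (L = ((1 - 3) + 56)² = (-2 + 56)² = 54² = 2916)
1/(V + L) = 1/(-210372/181 + 2916) = 1/(317424/181) = 181/317424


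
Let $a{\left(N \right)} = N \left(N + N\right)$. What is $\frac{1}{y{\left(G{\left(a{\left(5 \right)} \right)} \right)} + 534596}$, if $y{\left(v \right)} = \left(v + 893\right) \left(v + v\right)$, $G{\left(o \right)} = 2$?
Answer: $\frac{1}{538176} \approx 1.8581 \cdot 10^{-6}$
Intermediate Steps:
$a{\left(N \right)} = 2 N^{2}$ ($a{\left(N \right)} = N 2 N = 2 N^{2}$)
$y{\left(v \right)} = 2 v \left(893 + v\right)$ ($y{\left(v \right)} = \left(893 + v\right) 2 v = 2 v \left(893 + v\right)$)
$\frac{1}{y{\left(G{\left(a{\left(5 \right)} \right)} \right)} + 534596} = \frac{1}{2 \cdot 2 \left(893 + 2\right) + 534596} = \frac{1}{2 \cdot 2 \cdot 895 + 534596} = \frac{1}{3580 + 534596} = \frac{1}{538176}$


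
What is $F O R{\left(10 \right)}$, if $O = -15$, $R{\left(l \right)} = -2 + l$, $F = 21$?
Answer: $-2520$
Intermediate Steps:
$F O R{\left(10 \right)} = 21 \left(-15\right) \left(-2 + 10\right) = \left(-315\right) 8 = -2520$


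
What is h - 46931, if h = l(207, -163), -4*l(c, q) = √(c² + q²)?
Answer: -46931 - √69418/4 ≈ -46997.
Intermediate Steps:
l(c, q) = -√(c² + q²)/4
h = -√69418/4 (h = -√(207² + (-163)²)/4 = -√(42849 + 26569)/4 = -√69418/4 ≈ -65.868)
h - 46931 = -√69418/4 - 46931 = -46931 - √69418/4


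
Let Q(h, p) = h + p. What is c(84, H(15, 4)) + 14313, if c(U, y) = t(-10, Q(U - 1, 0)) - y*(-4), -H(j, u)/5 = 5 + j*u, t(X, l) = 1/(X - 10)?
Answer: 260259/20 ≈ 13013.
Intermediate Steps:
t(X, l) = 1/(-10 + X)
H(j, u) = -25 - 5*j*u (H(j, u) = -5*(5 + j*u) = -25 - 5*j*u)
c(U, y) = -1/20 + 4*y (c(U, y) = 1/(-10 - 10) - y*(-4) = 1/(-20) - (-4)*y = -1/20 + 4*y)
c(84, H(15, 4)) + 14313 = (-1/20 + 4*(-25 - 5*15*4)) + 14313 = (-1/20 + 4*(-25 - 300)) + 14313 = (-1/20 + 4*(-325)) + 14313 = (-1/20 - 1300) + 14313 = -26001/20 + 14313 = 260259/20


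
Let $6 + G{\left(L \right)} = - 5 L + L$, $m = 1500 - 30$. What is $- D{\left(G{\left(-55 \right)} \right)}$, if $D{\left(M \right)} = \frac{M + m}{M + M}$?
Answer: $- \frac{421}{107} \approx -3.9346$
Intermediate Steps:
$m = 1470$ ($m = 1500 - 30 = 1470$)
$G{\left(L \right)} = -6 - 4 L$ ($G{\left(L \right)} = -6 + \left(- 5 L + L\right) = -6 - 4 L$)
$D{\left(M \right)} = \frac{1470 + M}{2 M}$ ($D{\left(M \right)} = \frac{M + 1470}{M + M} = \frac{1470 + M}{2 M}$)
$- D{\left(G{\left(-55 \right)} \right)} = - \frac{1470 - -214}{2 \left(-6 - -220\right)} = - \frac{1470 + \left(-6 + 220\right)}{2 \left(-6 + 220\right)} = - \frac{1470 + 214}{2 \cdot 214} = - \frac{1684}{2 \cdot 214} = \left(-1\right) \frac{421}{107} = - \frac{421}{107}$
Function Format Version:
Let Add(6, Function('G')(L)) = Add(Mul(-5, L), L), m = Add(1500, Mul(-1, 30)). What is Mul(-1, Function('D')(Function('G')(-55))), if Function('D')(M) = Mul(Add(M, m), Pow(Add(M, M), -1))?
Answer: Rational(-421, 107) ≈ -3.9346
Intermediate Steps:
m = 1470 (m = Add(1500, -30) = 1470)
Function('G')(L) = Add(-6, Mul(-4, L)) (Function('G')(L) = Add(-6, Add(Mul(-5, L), L)) = Add(-6, Mul(-4, L)))
Function('D')(M) = Mul(Rational(1, 2), Pow(M, -1), Add(1470, M)) (Function('D')(M) = Mul(Add(M, 1470), Pow(Add(M, M), -1)) = Mul(Add(1470, M), Pow(Mul(2, M), -1)) = Mul(Add(1470, M), Mul(Rational(1, 2), Pow(M, -1))) = Mul(Rational(1, 2), Pow(M, -1), Add(1470, M)))
Mul(-1, Function('D')(Function('G')(-55))) = Mul(-1, Mul(Rational(1, 2), Pow(Add(-6, Mul(-4, -55)), -1), Add(1470, Add(-6, Mul(-4, -55))))) = Mul(-1, Mul(Rational(1, 2), Pow(Add(-6, 220), -1), Add(1470, Add(-6, 220)))) = Mul(-1, Mul(Rational(1, 2), Pow(214, -1), Add(1470, 214))) = Mul(-1, Mul(Rational(1, 2), Rational(1, 214), 1684)) = Mul(-1, Rational(421, 107)) = Rational(-421, 107)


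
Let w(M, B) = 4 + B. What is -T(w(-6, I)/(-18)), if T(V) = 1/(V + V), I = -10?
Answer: -3/2 ≈ -1.5000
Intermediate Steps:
T(V) = 1/(2*V)
-T(w(-6, I)/(-18)) = -1/(2*((4 - 10)/(-18))) = -1/(2*((-6*(-1/18)))) = -1/(2*⅓) = -3/2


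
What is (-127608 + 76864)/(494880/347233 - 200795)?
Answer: 17619991352/69722155355 ≈ 0.25272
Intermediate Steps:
(-127608 + 76864)/(494880/347233 - 200795) = -50744/(494880*(1/347233) - 200795) = -50744/(494880/347233 - 200795) = -50744/(-69722155355/347233) = -50744*(-347233/69722155355) = 17619991352/69722155355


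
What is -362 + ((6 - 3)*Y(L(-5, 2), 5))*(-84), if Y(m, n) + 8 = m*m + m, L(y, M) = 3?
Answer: -1370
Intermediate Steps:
Y(m, n) = -8 + m + m**2 (Y(m, n) = -8 + (m*m + m) = -8 + (m**2 + m) = -8 + (m + m**2) = -8 + m + m**2)
-362 + ((6 - 3)*Y(L(-5, 2), 5))*(-84) = -362 + ((6 - 3)*(-8 + 3 + 3**2))*(-84) = -362 + (3*(-8 + 3 + 9))*(-84) = -362 + (3*4)*(-84) = -362 + 12*(-84) = -362 - 1008 = -1370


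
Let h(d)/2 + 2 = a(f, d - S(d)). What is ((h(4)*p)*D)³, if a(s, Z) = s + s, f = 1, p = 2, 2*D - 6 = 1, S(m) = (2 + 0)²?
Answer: 0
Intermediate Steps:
S(m) = 4 (S(m) = 2² = 4)
D = 7/2 (D = 3 + (½)*1 = 3 + ½ = 7/2 ≈ 3.5000)
a(s, Z) = 2*s
h(d) = 0 (h(d) = -4 + 2*(2*1) = -4 + 2*2 = -4 + 4 = 0)
((h(4)*p)*D)³ = ((0*2)*(7/2))³ = (0*(7/2))³ = 0³ = 0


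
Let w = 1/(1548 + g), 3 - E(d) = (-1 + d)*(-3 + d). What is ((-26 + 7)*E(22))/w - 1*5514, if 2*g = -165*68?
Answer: -30568002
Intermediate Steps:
E(d) = 3 - (-1 + d)*(-3 + d)
g = -5610 (g = (-165*68)/2 = (1/2)*(-11220) = -5610)
w = -1/4062 (w = 1/(1548 - 5610) = 1/(-4062) = -1/4062 ≈ -0.00024618)
((-26 + 7)*E(22))/w - 1*5514 = ((-26 + 7)*(22*(4 - 1*22)))/(-1/4062) - 1*5514 = -418*(4 - 22)*(-4062) - 5514 = -418*(-18)*(-4062) - 5514 = -19*(-396)*(-4062) - 5514 = 7524*(-4062) - 5514 = -30562488 - 5514 = -30568002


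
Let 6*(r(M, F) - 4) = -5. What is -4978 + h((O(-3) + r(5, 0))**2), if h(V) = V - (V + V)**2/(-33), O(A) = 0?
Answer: -26493619/5346 ≈ -4955.8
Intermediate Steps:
r(M, F) = 19/6 (r(M, F) = 4 + (1/6)*(-5) = 4 - 5/6 = 19/6)
h(V) = V + 4*V**2/33 (h(V) = V - (2*V)**2*(-1)/33 = V - 4*V**2*(-1)/33 = V - (-4)*V**2/33 = V + 4*V**2/33)
-4978 + h((O(-3) + r(5, 0))**2) = -4978 + (0 + 19/6)**2*(33 + 4*(0 + 19/6)**2)/33 = -4978 + (19/6)**2*(33 + 4*(19/6)**2)/33 = -4978 + (1/33)*(361/36)*(33 + 4*(361/36)) = -4978 + (1/33)*(361/36)*(33 + 361/9) = -4978 + (1/33)*(361/36)*(658/9) = -4978 + 118769/5346 = -26493619/5346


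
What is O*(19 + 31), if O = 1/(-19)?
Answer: -50/19 ≈ -2.6316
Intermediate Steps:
O = -1/19 ≈ -0.052632
O*(19 + 31) = -(19 + 31)/19 = -1/19*50 = -50/19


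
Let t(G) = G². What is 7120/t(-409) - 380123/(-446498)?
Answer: 66766421323/74690631938 ≈ 0.89391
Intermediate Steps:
7120/t(-409) - 380123/(-446498) = 7120/((-409)²) - 380123/(-446498) = 7120/167281 - 380123*(-1/446498) = 7120*(1/167281) + 380123/446498 = 7120/167281 + 380123/446498 = 66766421323/74690631938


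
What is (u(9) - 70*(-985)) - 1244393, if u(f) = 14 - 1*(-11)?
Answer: -1175418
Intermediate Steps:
u(f) = 25 (u(f) = 14 + 11 = 25)
(u(9) - 70*(-985)) - 1244393 = (25 - 70*(-985)) - 1244393 = (25 + 68950) - 1244393 = 68975 - 1244393 = -1175418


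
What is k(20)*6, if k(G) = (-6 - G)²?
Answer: 4056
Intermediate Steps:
k(20)*6 = (6 + 20)²*6 = 26²*6 = 676*6 = 4056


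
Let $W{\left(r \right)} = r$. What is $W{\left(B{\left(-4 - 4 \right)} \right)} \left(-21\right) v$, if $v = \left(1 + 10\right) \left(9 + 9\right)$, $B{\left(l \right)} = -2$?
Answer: $8316$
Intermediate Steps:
$v = 198$ ($v = 11 \cdot 18 = 198$)
$W{\left(B{\left(-4 - 4 \right)} \right)} \left(-21\right) v = \left(-2\right) \left(-21\right) 198 = 42 \cdot 198 = 8316$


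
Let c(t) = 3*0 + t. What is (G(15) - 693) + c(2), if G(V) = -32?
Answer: -723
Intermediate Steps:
c(t) = t (c(t) = 0 + t = t)
(G(15) - 693) + c(2) = (-32 - 693) + 2 = -725 + 2 = -723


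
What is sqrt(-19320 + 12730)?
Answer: I*sqrt(6590) ≈ 81.179*I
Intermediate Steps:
sqrt(-19320 + 12730) = sqrt(-6590) = I*sqrt(6590)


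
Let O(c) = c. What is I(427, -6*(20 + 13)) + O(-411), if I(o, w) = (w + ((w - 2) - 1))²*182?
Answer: 28974171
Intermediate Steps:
I(o, w) = 182*(-3 + 2*w)² (I(o, w) = (w + ((-2 + w) - 1))²*182 = (w + (-3 + w))²*182 = (-3 + 2*w)²*182 = 182*(-3 + 2*w)²)
I(427, -6*(20 + 13)) + O(-411) = 182*(-3 + 2*(-6*(20 + 13)))² - 411 = 182*(-3 + 2*(-6*33))² - 411 = 182*(-3 + 2*(-198))² - 411 = 182*(-3 - 396)² - 411 = 182*(-399)² - 411 = 182*159201 - 411 = 28974582 - 411 = 28974171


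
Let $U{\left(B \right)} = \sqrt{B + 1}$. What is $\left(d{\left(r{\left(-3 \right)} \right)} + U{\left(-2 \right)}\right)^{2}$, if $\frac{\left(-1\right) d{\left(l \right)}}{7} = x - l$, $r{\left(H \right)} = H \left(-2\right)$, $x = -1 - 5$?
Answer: $\left(84 + i\right)^{2} \approx 7055.0 + 168.0 i$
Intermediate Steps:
$x = -6$
$r{\left(H \right)} = - 2 H$
$U{\left(B \right)} = \sqrt{1 + B}$
$d{\left(l \right)} = 42 + 7 l$ ($d{\left(l \right)} = - 7 \left(-6 - l\right) = 42 + 7 l$)
$\left(d{\left(r{\left(-3 \right)} \right)} + U{\left(-2 \right)}\right)^{2} = \left(\left(42 + 7 \left(\left(-2\right) \left(-3\right)\right)\right) + \sqrt{1 - 2}\right)^{2} = \left(\left(42 + 7 \cdot 6\right) + \sqrt{-1}\right)^{2} = \left(\left(42 + 42\right) + i\right)^{2} = \left(84 + i\right)^{2}$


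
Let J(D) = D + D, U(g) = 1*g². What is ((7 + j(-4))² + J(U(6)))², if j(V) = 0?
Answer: 14641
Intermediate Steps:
U(g) = g²
J(D) = 2*D
((7 + j(-4))² + J(U(6)))² = ((7 + 0)² + 2*6²)² = (7² + 2*36)² = (49 + 72)² = 121² = 14641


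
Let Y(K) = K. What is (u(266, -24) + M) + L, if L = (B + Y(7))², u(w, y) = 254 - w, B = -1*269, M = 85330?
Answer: 153962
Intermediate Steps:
B = -269
L = 68644 (L = (-269 + 7)² = (-262)² = 68644)
(u(266, -24) + M) + L = ((254 - 1*266) + 85330) + 68644 = ((254 - 266) + 85330) + 68644 = (-12 + 85330) + 68644 = 85318 + 68644 = 153962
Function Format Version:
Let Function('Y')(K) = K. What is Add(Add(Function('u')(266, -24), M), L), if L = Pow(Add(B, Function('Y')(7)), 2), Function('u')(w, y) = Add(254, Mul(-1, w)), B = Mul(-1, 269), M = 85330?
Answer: 153962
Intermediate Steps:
B = -269
L = 68644 (L = Pow(Add(-269, 7), 2) = Pow(-262, 2) = 68644)
Add(Add(Function('u')(266, -24), M), L) = Add(Add(Add(254, Mul(-1, 266)), 85330), 68644) = Add(Add(Add(254, -266), 85330), 68644) = Add(Add(-12, 85330), 68644) = Add(85318, 68644) = 153962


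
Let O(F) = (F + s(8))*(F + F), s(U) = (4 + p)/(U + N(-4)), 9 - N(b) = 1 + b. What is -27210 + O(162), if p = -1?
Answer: 126633/5 ≈ 25327.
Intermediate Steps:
N(b) = 8 - b (N(b) = 9 - (1 + b) = 9 + (-1 - b) = 8 - b)
s(U) = 3/(12 + U) (s(U) = (4 - 1)/(U + (8 - 1*(-4))) = 3/(U + (8 + 4)) = 3/(U + 12) = 3/(12 + U))
O(F) = 2*F*(3/20 + F) (O(F) = (F + 3/(12 + 8))*(F + F) = (F + 3/20)*(2*F) = (3/20 + F)*(2*F) = 2*F*(3/20 + F))
-27210 + O(162) = -27210 + (⅒)*162*(3 + 20*162) = -27210 + (⅒)*162*(3 + 3240) = -27210 + (⅒)*162*3243 = -27210 + 262683/5 = 126633/5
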